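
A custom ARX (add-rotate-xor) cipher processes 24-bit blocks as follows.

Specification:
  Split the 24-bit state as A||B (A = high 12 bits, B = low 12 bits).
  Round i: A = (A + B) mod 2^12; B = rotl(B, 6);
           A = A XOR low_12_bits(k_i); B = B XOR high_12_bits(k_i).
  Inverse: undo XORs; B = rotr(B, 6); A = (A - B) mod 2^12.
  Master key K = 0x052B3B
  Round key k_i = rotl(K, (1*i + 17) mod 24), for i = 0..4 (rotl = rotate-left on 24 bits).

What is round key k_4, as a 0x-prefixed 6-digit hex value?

K = 0x052B3B
k_0 = rotl(K, (1*0+17) mod 24) = rotl(K, 17) = 0x760A56
k_1 = rotl(K, (1*1+17) mod 24) = rotl(K, 18) = 0xEC14AC
k_2 = rotl(K, (1*2+17) mod 24) = rotl(K, 19) = 0xD82959
k_3 = rotl(K, (1*3+17) mod 24) = rotl(K, 20) = 0xB052B3
k_4 = rotl(K, (1*4+17) mod 24) = rotl(K, 21) = 0x60A567

0x60A567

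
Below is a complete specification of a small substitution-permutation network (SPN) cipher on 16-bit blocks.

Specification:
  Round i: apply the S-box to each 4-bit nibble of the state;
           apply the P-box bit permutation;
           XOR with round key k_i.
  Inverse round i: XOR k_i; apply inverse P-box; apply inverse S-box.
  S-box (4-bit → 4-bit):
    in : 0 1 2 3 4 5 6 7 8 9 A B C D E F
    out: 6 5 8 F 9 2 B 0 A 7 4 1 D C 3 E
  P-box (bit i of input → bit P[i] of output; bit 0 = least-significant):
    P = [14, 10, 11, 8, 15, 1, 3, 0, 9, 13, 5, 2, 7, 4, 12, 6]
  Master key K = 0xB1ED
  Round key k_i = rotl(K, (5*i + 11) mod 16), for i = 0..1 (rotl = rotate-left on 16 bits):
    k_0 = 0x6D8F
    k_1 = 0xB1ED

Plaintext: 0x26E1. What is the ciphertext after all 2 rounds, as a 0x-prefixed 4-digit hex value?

0x7DB4

s_0 = plaintext = 0x26E1
s_1 = Round(s_0, k_0) = 0x87C9
s_2 = Round(s_1, k_1) = 0x7DB4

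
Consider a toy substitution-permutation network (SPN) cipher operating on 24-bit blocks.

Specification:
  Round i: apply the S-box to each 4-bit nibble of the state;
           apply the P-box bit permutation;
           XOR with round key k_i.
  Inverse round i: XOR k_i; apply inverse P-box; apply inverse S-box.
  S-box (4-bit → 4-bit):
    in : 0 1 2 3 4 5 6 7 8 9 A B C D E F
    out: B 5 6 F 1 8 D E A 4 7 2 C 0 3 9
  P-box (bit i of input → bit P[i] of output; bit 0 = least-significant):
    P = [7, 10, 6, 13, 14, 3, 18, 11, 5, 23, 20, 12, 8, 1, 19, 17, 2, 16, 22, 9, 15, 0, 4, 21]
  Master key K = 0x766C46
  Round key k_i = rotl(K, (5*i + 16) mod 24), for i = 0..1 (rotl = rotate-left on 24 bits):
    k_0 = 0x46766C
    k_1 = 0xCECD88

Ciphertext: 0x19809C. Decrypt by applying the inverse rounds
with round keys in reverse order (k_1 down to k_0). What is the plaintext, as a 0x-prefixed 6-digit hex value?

s_0 = ciphertext = 0x19809C
s_1 = InvRound(s_0, k_1) = 0x9AF26B
s_2 = InvRound(s_1, k_0) = 0xE1229B

0xE1229B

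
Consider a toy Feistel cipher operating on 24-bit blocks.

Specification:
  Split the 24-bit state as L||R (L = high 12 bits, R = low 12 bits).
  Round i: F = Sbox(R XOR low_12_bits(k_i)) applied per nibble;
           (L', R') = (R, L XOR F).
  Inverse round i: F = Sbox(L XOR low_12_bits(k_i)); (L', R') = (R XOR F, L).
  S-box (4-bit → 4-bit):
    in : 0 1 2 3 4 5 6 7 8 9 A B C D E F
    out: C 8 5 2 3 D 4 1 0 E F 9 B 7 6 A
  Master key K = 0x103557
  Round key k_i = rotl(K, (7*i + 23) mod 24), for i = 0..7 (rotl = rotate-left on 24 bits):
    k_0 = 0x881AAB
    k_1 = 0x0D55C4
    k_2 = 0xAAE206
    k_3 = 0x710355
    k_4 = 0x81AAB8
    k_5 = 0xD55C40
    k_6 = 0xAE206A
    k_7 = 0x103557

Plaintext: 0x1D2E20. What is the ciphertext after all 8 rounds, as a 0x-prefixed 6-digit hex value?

0xFBFC28

s_0 = plaintext = 0x1D2E20
s_1 = Round(s_0, k_0) = 0xE202DB
s_2 = Round(s_1, k_1) = 0x2DBFAA
s_3 = Round(s_2, k_2) = 0xFAA520
s_4 = Round(s_3, k_3) = 0x520BB7
s_5 = Round(s_4, k_4) = 0xBB7DEA
s_6 = Round(s_5, k_5) = 0xDEA348
s_7 = Round(s_6, k_6) = 0x348FBF
s_8 = Round(s_7, k_7) = 0xFBFC28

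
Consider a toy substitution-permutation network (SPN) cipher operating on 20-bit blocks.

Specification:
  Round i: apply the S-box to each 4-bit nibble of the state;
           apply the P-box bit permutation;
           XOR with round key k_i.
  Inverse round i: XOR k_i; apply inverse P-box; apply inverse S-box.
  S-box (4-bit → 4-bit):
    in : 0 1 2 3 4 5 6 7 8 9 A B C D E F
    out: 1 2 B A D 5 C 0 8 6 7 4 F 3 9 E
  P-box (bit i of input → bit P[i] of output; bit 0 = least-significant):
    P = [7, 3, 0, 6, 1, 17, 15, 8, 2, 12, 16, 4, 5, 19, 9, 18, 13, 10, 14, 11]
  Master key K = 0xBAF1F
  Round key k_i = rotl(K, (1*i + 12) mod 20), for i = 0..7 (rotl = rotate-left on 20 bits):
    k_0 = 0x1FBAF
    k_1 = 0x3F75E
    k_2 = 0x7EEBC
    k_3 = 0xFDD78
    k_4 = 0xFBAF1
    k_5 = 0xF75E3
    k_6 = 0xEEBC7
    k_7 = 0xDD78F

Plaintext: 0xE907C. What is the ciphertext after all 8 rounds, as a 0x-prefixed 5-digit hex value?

s_0 = plaintext = 0xE907C
s_1 = Round(s_0, k_0) = 0x9D162
s_2 = Round(s_1, k_1) = 0xB22B6
s_3 = Round(s_2, k_2) = 0xB3EC9
s_4 = Round(s_3, k_3) = 0x11C67
s_5 = Round(s_4, k_4) = 0x62FE5
s_6 = Round(s_5, k_5) = 0x22C50
s_7 = Round(s_6, k_6) = 0x35771
s_8 = Round(s_7, k_7) = 0xDD9A7

0xDD9A7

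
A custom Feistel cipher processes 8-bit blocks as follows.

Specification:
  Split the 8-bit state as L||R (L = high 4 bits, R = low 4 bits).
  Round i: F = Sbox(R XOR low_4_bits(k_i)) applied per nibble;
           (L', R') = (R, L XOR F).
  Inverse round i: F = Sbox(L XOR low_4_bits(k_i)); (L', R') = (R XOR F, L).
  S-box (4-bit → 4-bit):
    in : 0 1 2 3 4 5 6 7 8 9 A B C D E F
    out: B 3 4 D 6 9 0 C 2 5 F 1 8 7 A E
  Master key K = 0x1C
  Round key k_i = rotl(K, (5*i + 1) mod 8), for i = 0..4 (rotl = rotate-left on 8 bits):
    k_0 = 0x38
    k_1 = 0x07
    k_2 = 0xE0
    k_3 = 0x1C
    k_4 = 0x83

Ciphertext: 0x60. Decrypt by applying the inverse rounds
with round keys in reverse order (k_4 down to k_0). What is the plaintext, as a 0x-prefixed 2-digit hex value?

s_0 = ciphertext = 0x60
s_1 = InvRound(s_0, k_4) = 0x96
s_2 = InvRound(s_1, k_3) = 0xF9
s_3 = InvRound(s_2, k_2) = 0x7F
s_4 = InvRound(s_3, k_1) = 0x47
s_5 = InvRound(s_4, k_0) = 0xF4

0xF4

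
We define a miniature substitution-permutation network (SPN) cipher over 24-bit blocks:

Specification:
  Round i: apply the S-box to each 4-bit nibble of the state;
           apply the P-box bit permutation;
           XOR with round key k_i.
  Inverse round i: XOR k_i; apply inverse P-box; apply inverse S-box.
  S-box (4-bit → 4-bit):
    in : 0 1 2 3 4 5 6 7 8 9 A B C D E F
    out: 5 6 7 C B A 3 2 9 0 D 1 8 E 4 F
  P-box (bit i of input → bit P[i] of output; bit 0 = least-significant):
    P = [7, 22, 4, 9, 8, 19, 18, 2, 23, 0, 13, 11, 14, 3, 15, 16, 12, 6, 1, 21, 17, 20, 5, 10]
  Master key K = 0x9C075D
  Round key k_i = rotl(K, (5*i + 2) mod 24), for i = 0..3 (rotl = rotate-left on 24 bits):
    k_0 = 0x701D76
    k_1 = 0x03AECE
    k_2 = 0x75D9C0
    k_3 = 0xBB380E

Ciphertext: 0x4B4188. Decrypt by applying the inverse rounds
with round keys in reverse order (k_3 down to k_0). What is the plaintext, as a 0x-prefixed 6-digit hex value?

s_0 = ciphertext = 0x4B4188
s_1 = InvRound(s_0, k_3) = 0x7ABA86
s_2 = InvRound(s_1, k_2) = 0xB18EFC
s_3 = InvRound(s_2, k_1) = 0x23909E
s_4 = InvRound(s_3, k_0) = 0xF7DCB6

0xF7DCB6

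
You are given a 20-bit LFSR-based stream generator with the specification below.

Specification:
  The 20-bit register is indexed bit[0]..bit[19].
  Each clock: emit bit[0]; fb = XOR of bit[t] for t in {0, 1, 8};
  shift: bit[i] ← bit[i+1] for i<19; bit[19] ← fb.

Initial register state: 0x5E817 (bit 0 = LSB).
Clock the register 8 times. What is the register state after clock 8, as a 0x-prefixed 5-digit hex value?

0xF45E8

reg_0 = 0x5E817
clock 1: out=1, reg = 0x2F40B
clock 2: out=1, reg = 0x17A05
clock 3: out=1, reg = 0x8BD02
clock 4: out=0, reg = 0x45E81
clock 5: out=1, reg = 0xA2F40
clock 6: out=0, reg = 0xD17A0
clock 7: out=0, reg = 0xE8BD0
clock 8: out=0, reg = 0xF45E8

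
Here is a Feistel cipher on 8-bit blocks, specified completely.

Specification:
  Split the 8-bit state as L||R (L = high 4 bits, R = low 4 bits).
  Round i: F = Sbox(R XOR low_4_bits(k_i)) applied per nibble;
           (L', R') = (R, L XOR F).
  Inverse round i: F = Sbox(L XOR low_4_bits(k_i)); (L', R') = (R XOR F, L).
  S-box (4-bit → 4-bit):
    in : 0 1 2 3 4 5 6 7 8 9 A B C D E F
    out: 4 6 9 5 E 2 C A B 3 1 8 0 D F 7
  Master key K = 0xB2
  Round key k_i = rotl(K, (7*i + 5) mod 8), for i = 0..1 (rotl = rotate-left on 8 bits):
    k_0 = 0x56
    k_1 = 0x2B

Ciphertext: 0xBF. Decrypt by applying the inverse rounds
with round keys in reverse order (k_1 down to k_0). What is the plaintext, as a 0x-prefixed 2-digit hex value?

s_0 = ciphertext = 0xBF
s_1 = InvRound(s_0, k_1) = 0xBB
s_2 = InvRound(s_1, k_0) = 0x6B

0x6B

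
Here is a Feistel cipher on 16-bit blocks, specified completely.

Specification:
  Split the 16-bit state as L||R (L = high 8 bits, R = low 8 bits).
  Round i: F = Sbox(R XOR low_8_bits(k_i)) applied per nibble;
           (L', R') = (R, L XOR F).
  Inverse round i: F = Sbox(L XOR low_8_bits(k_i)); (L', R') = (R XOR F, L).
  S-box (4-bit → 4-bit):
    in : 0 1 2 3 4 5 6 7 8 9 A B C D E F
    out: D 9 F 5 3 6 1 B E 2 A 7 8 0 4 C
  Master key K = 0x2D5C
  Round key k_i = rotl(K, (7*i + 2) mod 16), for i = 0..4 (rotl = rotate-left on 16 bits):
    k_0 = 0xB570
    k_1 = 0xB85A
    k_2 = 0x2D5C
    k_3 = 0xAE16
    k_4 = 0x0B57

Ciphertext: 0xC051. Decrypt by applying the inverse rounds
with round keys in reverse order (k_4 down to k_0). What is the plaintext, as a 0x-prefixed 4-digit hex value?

0x695D

s_0 = ciphertext = 0xC051
s_1 = InvRound(s_0, k_4) = 0x7AC0
s_2 = InvRound(s_1, k_3) = 0xD87A
s_3 = InvRound(s_2, k_2) = 0x99D8
s_4 = InvRound(s_3, k_1) = 0x5D99
s_5 = InvRound(s_4, k_0) = 0x695D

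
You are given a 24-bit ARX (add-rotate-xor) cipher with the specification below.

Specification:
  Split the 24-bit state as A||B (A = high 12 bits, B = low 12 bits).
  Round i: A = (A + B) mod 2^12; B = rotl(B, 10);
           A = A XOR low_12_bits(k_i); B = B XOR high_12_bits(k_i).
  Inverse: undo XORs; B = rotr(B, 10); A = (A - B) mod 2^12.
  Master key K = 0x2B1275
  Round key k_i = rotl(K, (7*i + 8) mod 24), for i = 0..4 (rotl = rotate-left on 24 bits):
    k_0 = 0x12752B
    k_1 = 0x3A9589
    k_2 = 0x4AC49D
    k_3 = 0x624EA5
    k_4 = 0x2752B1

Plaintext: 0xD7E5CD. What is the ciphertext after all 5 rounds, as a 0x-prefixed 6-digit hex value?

s_0 = plaintext = 0xD7E5CD
s_1 = Round(s_0, k_0) = 0x660454
s_2 = Round(s_1, k_1) = 0xF3D2BC
s_3 = Round(s_2, k_2) = 0x564403
s_4 = Round(s_3, k_3) = 0x7C2B24
s_5 = Round(s_4, k_4) = 0x0570BC

0x0570BC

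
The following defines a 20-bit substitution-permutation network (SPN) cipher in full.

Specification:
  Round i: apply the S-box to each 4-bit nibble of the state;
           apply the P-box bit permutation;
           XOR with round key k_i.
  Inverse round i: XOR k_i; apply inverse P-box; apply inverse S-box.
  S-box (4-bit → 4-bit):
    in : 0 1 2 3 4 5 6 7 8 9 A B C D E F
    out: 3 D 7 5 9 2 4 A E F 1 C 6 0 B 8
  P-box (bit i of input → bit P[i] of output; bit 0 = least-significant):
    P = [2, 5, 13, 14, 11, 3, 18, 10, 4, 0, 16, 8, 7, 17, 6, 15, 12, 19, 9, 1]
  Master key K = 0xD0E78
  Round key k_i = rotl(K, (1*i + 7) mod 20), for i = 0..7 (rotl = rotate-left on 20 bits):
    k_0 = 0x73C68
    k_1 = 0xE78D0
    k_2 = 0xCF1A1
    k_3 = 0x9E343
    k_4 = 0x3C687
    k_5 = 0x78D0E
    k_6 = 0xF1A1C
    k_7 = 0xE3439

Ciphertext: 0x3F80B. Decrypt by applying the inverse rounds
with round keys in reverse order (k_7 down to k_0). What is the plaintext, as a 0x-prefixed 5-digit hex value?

0xC0FC1

s_0 = ciphertext = 0x3F80B
s_1 = InvRound(s_0, k_7) = 0x7F317
s_2 = InvRound(s_1, k_6) = 0x7F70B
s_3 = InvRound(s_2, k_5) = 0x3D5A1
s_4 = InvRound(s_3, k_4) = 0x1DFD0
s_5 = InvRound(s_4, k_3) = 0xEA046
s_6 = InvRound(s_5, k_2) = 0x427DE
s_7 = InvRound(s_6, k_1) = 0x95FE4
s_8 = InvRound(s_7, k_0) = 0xC0FC1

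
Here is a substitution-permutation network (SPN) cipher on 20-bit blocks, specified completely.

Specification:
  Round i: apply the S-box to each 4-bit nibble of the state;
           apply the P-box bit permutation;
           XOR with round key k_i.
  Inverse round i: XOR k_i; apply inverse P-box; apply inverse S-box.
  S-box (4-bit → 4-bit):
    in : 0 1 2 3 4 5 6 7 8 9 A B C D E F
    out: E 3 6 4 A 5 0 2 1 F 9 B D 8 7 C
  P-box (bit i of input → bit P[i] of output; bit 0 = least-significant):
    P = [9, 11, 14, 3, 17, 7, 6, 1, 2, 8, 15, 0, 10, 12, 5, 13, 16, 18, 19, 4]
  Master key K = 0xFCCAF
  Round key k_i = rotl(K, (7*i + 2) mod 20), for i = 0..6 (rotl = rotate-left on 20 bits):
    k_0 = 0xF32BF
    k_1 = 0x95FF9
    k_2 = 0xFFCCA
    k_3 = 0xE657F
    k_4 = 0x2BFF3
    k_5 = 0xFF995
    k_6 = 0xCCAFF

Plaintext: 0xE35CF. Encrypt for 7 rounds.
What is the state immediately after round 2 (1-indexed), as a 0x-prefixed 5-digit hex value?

0x5F4CB

s_0 = plaintext = 0xE35CF
s_1 = Round(s_0, k_0) = 0x0F2D1
s_2 = Round(s_1, k_1) = 0x5F4CB
s_3 = Round(s_2, k_2) = 0x4D7A1
s_4 = Round(s_3, k_3) = 0x84E6D
s_5 = Round(s_4, k_4) = 0x30EFF
s_6 = Round(s_5, k_5) = 0x708FB
s_7 = Round(s_6, k_6) = 0x8F091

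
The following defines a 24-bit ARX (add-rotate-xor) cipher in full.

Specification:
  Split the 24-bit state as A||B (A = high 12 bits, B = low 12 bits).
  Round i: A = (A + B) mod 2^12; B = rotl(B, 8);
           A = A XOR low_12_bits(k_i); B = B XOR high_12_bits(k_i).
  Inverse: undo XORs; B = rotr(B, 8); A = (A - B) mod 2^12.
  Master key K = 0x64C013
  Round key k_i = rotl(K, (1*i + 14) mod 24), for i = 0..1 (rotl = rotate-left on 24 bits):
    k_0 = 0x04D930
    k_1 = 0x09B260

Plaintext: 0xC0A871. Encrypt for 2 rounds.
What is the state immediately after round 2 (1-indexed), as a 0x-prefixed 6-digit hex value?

0xD75A87

s_0 = plaintext = 0xC0A871
s_1 = Round(s_0, k_0) = 0xD4B1CA
s_2 = Round(s_1, k_1) = 0xD75A87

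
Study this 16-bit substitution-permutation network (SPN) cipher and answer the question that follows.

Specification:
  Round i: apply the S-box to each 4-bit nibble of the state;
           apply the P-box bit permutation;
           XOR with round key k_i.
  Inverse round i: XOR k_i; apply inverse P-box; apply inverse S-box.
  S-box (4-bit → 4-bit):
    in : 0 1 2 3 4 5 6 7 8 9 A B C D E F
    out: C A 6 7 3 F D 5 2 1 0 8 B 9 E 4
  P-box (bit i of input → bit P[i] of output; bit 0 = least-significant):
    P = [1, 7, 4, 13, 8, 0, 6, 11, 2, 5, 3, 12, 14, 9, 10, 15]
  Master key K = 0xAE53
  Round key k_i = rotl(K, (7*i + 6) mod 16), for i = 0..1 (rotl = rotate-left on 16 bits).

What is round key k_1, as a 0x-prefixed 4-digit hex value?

K = 0xAE53
k_0 = rotl(K, (7*0+6) mod 16) = rotl(K, 6) = 0x94EB
k_1 = rotl(K, (7*1+6) mod 16) = rotl(K, 13) = 0x75CA

0x75CA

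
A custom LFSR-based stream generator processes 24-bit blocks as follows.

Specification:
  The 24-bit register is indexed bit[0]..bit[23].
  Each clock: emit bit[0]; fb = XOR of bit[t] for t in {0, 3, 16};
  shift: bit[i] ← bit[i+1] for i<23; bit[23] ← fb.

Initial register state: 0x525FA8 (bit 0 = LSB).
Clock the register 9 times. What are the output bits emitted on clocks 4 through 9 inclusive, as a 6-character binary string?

101011

reg_0 = 0x525FA8
clock 1: out=0, reg = 0xA92FD4
clock 2: out=0, reg = 0xD497EA
clock 3: out=0, reg = 0xEA4BF5
clock 4: out=1, reg = 0xF525FA
clock 5: out=0, reg = 0x7A92FD
clock 6: out=1, reg = 0x3D497E
clock 7: out=0, reg = 0x1EA4BF
clock 8: out=1, reg = 0x0F525F
clock 9: out=1, reg = 0x87A92F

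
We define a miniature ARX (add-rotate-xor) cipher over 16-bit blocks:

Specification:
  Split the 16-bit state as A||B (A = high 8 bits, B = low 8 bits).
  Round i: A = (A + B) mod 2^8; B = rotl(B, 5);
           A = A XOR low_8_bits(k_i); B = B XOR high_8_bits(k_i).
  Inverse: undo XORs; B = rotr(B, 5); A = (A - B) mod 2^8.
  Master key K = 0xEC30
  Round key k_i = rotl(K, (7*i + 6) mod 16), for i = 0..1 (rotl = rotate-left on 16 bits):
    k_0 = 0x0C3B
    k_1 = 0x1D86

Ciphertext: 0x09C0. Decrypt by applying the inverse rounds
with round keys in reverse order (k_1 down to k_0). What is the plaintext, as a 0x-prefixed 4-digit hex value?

0x8317

s_0 = ciphertext = 0x09C0
s_1 = InvRound(s_0, k_1) = 0xA1EE
s_2 = InvRound(s_1, k_0) = 0x8317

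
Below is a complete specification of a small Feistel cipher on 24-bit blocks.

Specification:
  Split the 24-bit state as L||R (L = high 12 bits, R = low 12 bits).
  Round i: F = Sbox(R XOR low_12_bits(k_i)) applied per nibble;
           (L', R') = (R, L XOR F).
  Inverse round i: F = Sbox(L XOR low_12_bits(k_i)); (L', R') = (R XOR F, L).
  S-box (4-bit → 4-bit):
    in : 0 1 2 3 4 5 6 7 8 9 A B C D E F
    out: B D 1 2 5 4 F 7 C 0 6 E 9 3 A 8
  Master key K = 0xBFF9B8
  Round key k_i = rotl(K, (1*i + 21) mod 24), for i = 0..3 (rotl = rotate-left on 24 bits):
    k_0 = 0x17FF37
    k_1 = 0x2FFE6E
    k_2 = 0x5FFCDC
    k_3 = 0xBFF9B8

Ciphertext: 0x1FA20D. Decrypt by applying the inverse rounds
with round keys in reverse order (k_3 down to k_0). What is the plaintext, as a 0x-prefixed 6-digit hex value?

s_0 = ciphertext = 0x1FA20D
s_1 = InvRound(s_0, k_3) = 0xE5C1FA
s_2 = InvRound(s_1, k_2) = 0x031E5C
s_3 = InvRound(s_2, k_1) = 0x414031
s_4 = InvRound(s_3, k_0) = 0xE23414

0xE23414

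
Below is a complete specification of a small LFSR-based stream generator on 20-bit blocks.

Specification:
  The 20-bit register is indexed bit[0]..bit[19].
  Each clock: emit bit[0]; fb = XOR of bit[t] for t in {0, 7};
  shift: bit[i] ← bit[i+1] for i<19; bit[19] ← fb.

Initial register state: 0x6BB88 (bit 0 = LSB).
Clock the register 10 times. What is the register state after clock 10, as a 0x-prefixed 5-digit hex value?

reg_0 = 0x6BB88
clock 1: out=0, reg = 0xB5DC4
clock 2: out=0, reg = 0xDAEE2
clock 3: out=0, reg = 0xED771
clock 4: out=1, reg = 0xF6BB8
clock 5: out=0, reg = 0xFB5DC
clock 6: out=0, reg = 0xFDAEE
clock 7: out=0, reg = 0xFED77
clock 8: out=1, reg = 0xFF6BB
clock 9: out=1, reg = 0x7FB5D
clock 10: out=1, reg = 0xBFDAE

0xBFDAE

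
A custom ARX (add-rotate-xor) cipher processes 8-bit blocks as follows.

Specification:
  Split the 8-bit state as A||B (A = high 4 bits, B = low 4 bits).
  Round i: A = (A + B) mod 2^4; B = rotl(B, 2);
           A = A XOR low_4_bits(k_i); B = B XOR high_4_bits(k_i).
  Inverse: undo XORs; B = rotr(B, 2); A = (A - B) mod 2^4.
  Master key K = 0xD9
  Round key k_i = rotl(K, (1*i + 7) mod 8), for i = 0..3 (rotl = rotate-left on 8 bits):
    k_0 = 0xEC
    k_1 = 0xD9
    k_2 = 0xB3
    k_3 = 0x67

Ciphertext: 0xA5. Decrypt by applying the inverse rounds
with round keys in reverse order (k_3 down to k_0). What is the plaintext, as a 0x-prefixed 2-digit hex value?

s_0 = ciphertext = 0xA5
s_1 = InvRound(s_0, k_3) = 0x1C
s_2 = InvRound(s_1, k_2) = 0x5D
s_3 = InvRound(s_2, k_1) = 0xC0
s_4 = InvRound(s_3, k_0) = 0x5B

0x5B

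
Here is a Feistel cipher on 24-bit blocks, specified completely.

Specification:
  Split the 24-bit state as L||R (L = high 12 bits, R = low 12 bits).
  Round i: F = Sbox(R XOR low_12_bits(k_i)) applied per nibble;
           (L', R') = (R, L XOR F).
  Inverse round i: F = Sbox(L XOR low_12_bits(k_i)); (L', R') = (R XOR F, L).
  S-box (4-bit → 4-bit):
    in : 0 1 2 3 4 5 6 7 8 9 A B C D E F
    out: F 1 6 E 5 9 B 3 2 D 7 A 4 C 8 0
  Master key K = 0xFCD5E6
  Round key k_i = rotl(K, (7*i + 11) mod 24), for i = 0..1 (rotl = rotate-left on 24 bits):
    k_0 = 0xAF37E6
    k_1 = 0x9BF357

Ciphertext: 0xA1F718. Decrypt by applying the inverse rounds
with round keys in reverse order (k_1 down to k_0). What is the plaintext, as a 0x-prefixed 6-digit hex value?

0x66BA4A

s_0 = ciphertext = 0xA1F718
s_1 = InvRound(s_0, k_1) = 0xA4AA1F
s_2 = InvRound(s_1, k_0) = 0x66BA4A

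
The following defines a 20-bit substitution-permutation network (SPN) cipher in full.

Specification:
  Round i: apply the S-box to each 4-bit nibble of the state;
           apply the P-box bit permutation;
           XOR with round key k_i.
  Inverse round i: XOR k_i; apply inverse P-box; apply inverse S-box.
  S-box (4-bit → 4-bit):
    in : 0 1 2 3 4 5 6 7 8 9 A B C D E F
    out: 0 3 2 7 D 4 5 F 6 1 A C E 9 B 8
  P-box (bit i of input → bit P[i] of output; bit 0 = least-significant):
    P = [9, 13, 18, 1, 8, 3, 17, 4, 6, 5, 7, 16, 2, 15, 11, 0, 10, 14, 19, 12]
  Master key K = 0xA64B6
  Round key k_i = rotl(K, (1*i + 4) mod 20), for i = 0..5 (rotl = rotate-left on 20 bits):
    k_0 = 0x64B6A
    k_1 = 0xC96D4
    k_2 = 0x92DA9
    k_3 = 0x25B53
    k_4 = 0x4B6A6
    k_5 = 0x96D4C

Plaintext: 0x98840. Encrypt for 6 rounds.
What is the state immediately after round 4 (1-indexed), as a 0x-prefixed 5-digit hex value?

s_0 = plaintext = 0x98840
s_1 = Round(s_0, k_0) = 0x4C6DA
s_2 = Round(s_1, k_1) = 0x42B07
s_3 = Round(s_2, k_2) = 0x49B2B
s_4 = Round(s_3, k_3) = 0xF4FDD
s_5 = Round(s_4, k_4) = 0x5ADB1
s_6 = Round(s_5, k_5) = 0x2CF1D

0xF4FDD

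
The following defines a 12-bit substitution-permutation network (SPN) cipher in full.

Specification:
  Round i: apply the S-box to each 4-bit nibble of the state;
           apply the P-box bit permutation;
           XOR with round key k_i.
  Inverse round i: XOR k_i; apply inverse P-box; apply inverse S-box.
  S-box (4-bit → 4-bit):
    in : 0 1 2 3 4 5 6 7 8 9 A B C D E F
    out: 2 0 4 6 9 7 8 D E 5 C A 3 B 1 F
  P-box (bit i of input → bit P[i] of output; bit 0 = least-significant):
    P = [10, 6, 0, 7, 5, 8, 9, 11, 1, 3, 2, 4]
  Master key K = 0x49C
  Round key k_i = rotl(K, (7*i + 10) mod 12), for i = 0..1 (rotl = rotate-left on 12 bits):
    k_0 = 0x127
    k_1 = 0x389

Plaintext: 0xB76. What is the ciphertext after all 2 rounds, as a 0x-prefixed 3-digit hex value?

0x570

s_0 = plaintext = 0xB76
s_1 = Round(s_0, k_0) = 0xB9F
s_2 = Round(s_1, k_1) = 0x570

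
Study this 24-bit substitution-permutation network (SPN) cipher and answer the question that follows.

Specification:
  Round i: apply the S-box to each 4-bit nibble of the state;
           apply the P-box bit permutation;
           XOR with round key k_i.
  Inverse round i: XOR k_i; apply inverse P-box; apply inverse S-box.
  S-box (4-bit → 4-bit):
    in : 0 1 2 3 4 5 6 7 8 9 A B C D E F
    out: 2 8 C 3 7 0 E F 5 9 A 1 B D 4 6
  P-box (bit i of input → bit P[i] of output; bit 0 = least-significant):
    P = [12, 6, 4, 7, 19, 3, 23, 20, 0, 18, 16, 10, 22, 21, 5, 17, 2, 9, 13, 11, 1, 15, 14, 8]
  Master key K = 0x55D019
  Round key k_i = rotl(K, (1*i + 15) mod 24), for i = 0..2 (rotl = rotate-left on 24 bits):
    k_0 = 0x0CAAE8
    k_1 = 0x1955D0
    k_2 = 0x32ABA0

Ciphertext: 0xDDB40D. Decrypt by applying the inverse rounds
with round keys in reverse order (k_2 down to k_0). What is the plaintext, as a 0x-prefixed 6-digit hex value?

s_0 = ciphertext = 0xDDB40D
s_1 = InvRound(s_0, k_2) = 0x1C7749
s_2 = InvRound(s_1, k_1) = 0x5F5402
s_3 = InvRound(s_2, k_0) = 0x46D2AC

0x46D2AC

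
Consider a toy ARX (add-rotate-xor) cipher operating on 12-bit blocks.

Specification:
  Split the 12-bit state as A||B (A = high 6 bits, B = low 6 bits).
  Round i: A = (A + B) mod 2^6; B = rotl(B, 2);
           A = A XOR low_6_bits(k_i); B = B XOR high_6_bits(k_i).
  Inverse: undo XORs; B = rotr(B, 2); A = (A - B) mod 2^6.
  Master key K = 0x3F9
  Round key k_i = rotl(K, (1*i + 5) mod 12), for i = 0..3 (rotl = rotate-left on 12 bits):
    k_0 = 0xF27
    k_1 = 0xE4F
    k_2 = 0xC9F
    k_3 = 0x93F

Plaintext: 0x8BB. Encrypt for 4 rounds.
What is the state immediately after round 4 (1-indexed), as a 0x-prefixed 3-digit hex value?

s_0 = plaintext = 0x8BB
s_1 = Round(s_0, k_0) = 0xE93
s_2 = Round(s_1, k_1) = 0x0B4
s_3 = Round(s_2, k_2) = 0xA61
s_4 = Round(s_3, k_3) = 0xD62

0xD62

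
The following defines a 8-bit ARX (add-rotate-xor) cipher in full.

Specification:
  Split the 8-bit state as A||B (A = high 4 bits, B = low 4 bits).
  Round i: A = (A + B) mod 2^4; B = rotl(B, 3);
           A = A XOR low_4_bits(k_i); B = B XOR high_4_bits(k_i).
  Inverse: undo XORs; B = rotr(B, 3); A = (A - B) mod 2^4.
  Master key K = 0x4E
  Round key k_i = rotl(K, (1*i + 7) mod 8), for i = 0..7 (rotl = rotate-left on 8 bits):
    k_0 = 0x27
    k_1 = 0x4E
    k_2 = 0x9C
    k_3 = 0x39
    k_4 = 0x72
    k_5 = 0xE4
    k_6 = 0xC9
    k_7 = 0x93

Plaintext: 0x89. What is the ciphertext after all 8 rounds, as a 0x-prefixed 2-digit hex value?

0x69

s_0 = plaintext = 0x89
s_1 = Round(s_0, k_0) = 0x6E
s_2 = Round(s_1, k_1) = 0xA3
s_3 = Round(s_2, k_2) = 0x10
s_4 = Round(s_3, k_3) = 0x83
s_5 = Round(s_4, k_4) = 0x9E
s_6 = Round(s_5, k_5) = 0x39
s_7 = Round(s_6, k_6) = 0x50
s_8 = Round(s_7, k_7) = 0x69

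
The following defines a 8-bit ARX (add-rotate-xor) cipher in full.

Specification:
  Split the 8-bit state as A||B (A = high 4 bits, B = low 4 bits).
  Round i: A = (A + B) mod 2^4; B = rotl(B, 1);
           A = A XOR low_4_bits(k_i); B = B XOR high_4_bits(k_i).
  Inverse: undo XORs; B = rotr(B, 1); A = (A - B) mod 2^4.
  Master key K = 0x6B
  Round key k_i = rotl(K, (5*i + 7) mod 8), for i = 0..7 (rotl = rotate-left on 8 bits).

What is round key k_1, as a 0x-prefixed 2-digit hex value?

K = 0x6B
k_0 = rotl(K, (5*0+7) mod 8) = rotl(K, 7) = 0xB5
k_1 = rotl(K, (5*1+7) mod 8) = rotl(K, 4) = 0xB6

0xB6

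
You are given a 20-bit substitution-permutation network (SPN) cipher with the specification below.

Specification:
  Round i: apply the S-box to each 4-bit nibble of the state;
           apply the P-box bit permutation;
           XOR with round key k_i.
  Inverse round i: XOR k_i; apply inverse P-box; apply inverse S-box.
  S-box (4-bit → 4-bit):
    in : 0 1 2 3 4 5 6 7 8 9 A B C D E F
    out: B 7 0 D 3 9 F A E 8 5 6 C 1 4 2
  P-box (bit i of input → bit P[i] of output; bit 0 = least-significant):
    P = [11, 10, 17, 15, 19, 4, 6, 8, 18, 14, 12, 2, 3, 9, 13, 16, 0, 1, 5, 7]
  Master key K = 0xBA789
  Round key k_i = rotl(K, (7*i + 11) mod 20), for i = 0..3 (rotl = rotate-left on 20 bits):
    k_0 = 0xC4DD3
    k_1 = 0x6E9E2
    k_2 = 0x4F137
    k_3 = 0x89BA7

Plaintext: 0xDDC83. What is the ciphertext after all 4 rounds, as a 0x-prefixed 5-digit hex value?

s_0 = plaintext = 0xDDC83
s_1 = Round(s_0, k_0) = 0xED48E
s_2 = Round(s_1, k_1) = 0x0A89A
s_3 = Round(s_2, k_2) = 0x688B8
s_4 = Round(s_3, k_3) = 0xB6D50

0xB6D50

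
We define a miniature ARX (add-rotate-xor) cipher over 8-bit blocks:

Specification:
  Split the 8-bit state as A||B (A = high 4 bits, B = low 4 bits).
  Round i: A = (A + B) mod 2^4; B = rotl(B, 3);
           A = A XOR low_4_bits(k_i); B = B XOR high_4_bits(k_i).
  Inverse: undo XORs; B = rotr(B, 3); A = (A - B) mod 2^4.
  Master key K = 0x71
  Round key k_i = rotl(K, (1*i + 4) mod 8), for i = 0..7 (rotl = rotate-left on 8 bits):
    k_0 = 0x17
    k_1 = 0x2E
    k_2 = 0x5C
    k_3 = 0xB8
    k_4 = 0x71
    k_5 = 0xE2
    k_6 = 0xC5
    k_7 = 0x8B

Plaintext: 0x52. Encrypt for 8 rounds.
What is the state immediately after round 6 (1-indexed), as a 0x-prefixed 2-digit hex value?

s_0 = plaintext = 0x52
s_1 = Round(s_0, k_0) = 0x00
s_2 = Round(s_1, k_1) = 0xE2
s_3 = Round(s_2, k_2) = 0xC4
s_4 = Round(s_3, k_3) = 0x89
s_5 = Round(s_4, k_4) = 0x0B
s_6 = Round(s_5, k_5) = 0x93
s_7 = Round(s_6, k_6) = 0x95
s_8 = Round(s_7, k_7) = 0x52

0x93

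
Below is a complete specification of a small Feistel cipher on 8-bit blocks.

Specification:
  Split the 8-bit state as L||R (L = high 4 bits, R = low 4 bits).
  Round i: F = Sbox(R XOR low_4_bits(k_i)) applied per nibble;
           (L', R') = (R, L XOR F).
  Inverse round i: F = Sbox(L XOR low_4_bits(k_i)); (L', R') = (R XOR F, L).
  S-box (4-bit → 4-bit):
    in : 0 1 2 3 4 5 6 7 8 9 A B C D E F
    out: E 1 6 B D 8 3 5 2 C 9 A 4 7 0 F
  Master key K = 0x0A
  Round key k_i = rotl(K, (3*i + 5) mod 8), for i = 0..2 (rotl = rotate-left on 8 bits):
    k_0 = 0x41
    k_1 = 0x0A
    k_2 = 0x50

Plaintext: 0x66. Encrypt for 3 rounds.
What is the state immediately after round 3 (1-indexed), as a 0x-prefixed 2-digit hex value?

0xAA

s_0 = plaintext = 0x66
s_1 = Round(s_0, k_0) = 0x63
s_2 = Round(s_1, k_1) = 0x3A
s_3 = Round(s_2, k_2) = 0xAA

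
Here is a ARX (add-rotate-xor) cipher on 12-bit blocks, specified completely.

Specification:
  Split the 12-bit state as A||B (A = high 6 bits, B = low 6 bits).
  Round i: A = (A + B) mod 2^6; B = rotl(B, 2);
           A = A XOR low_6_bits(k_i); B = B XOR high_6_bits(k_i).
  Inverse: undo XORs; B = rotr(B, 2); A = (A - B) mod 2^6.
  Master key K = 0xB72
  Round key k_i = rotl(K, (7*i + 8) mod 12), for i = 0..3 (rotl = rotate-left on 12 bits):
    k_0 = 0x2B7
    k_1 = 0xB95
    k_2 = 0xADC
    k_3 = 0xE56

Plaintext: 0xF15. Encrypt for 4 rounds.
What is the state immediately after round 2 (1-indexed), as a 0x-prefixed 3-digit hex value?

s_0 = plaintext = 0xF15
s_1 = Round(s_0, k_0) = 0x99F
s_2 = Round(s_1, k_1) = 0x413
s_3 = Round(s_2, k_2) = 0xFE6
s_4 = Round(s_3, k_3) = 0xCE3

0x413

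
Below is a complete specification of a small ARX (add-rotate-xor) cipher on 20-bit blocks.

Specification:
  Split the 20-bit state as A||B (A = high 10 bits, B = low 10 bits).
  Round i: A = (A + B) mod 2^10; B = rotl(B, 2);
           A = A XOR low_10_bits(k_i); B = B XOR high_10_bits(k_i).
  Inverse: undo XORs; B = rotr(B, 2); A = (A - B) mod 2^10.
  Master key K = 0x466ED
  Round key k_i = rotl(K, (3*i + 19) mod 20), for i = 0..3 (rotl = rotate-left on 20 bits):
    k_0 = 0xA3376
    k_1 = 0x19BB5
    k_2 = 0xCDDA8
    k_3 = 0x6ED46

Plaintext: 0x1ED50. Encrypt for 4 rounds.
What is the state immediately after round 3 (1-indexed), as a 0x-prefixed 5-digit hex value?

s_0 = plaintext = 0x1ED50
s_1 = Round(s_0, k_0) = 0xAF7CD
s_2 = Round(s_1, k_1) = 0x4FF51
s_3 = Round(s_2, k_2) = 0x4E270
s_4 = Round(s_3, k_3) = 0xBB879

0x4E270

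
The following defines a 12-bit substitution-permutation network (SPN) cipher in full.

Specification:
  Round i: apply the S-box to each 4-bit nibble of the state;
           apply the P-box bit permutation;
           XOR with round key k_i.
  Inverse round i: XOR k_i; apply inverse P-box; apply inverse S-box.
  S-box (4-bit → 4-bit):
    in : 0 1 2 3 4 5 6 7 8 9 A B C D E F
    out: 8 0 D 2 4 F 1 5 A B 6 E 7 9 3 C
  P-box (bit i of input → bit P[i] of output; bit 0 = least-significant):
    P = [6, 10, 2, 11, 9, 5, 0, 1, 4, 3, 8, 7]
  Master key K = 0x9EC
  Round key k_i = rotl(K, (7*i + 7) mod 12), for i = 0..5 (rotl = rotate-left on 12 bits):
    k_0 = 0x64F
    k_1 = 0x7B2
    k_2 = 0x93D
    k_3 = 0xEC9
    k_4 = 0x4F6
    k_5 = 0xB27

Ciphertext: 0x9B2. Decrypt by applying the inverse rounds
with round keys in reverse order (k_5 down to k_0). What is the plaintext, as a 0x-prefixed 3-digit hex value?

0xCA2

s_0 = ciphertext = 0x9B2
s_1 = InvRound(s_0, k_5) = 0xD74
s_2 = InvRound(s_1, k_4) = 0xF00
s_3 = InvRound(s_2, k_3) = 0xB46
s_4 = InvRound(s_3, k_2) = 0xE56
s_5 = InvRound(s_4, k_1) = 0xF32
s_6 = InvRound(s_5, k_0) = 0xCA2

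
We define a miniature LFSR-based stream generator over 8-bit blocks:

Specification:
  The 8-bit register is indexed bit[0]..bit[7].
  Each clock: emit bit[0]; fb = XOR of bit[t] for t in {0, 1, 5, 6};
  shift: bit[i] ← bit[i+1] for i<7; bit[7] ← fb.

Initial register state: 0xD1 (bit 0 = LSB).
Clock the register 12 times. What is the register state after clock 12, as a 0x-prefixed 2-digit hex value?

reg_0 = 0xD1
clock 1: out=1, reg = 0x68
clock 2: out=0, reg = 0x34
clock 3: out=0, reg = 0x9A
clock 4: out=0, reg = 0xCD
clock 5: out=1, reg = 0x66
clock 6: out=0, reg = 0xB3
clock 7: out=1, reg = 0xD9
clock 8: out=1, reg = 0x6C
clock 9: out=0, reg = 0x36
clock 10: out=0, reg = 0x1B
clock 11: out=1, reg = 0x0D
clock 12: out=1, reg = 0x86

0x86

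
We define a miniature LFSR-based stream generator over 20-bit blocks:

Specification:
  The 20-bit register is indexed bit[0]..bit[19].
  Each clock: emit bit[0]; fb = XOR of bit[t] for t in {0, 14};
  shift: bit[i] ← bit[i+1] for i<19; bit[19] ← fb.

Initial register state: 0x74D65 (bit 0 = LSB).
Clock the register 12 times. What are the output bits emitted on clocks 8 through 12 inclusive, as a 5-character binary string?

reg_0 = 0x74D65
clock 1: out=1, reg = 0x3A6B2
clock 2: out=0, reg = 0x1D359
clock 3: out=1, reg = 0x0E9AC
clock 4: out=0, reg = 0x874D6
clock 5: out=0, reg = 0xC3A6B
clock 6: out=1, reg = 0xE1D35
clock 7: out=1, reg = 0xF0E9A
clock 8: out=0, reg = 0x7874D
clock 9: out=1, reg = 0xBC3A6
clock 10: out=0, reg = 0xDE1D3
clock 11: out=1, reg = 0x6F0E9
clock 12: out=1, reg = 0x37874

01011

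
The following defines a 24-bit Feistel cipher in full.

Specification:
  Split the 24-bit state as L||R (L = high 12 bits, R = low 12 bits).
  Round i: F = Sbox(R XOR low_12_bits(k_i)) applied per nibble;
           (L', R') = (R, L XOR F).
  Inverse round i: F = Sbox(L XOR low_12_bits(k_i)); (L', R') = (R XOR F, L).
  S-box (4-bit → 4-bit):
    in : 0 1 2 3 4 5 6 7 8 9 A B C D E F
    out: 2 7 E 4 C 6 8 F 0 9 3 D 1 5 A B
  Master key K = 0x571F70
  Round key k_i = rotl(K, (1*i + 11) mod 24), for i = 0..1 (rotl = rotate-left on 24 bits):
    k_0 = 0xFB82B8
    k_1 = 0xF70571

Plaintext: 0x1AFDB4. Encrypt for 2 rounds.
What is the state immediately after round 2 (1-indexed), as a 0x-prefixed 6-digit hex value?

s_0 = plaintext = 0x1AFDB4
s_1 = Round(s_0, k_0) = 0xDB4A8E
s_2 = Round(s_1, k_1) = 0xA8E60F

0xA8E60F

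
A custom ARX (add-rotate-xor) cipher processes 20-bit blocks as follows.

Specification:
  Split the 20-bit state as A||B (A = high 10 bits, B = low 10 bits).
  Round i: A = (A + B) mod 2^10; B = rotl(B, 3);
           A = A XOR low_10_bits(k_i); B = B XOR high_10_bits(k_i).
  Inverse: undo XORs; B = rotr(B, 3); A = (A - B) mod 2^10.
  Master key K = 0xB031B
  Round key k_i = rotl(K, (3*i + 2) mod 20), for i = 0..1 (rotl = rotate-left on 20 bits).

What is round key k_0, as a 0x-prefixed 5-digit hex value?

K = 0xB031B
k_0 = rotl(K, (3*0+2) mod 20) = rotl(K, 2) = 0xC0C6E

0xC0C6E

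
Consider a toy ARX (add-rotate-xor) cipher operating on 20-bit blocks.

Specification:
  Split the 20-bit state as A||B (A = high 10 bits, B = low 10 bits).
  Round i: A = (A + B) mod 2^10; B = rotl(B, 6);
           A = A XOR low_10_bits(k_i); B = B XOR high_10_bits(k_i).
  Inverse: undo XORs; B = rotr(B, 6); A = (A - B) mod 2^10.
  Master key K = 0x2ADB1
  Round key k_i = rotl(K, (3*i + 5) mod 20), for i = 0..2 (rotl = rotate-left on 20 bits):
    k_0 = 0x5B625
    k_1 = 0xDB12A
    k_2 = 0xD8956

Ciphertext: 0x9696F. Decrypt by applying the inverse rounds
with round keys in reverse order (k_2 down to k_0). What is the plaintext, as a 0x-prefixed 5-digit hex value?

0xEF638

s_0 = ciphertext = 0x9696F
s_1 = InvRound(s_0, k_2) = 0x8D0D8
s_2 = InvRound(s_1, k_1) = 0xF434E
s_3 = InvRound(s_2, k_0) = 0xEF638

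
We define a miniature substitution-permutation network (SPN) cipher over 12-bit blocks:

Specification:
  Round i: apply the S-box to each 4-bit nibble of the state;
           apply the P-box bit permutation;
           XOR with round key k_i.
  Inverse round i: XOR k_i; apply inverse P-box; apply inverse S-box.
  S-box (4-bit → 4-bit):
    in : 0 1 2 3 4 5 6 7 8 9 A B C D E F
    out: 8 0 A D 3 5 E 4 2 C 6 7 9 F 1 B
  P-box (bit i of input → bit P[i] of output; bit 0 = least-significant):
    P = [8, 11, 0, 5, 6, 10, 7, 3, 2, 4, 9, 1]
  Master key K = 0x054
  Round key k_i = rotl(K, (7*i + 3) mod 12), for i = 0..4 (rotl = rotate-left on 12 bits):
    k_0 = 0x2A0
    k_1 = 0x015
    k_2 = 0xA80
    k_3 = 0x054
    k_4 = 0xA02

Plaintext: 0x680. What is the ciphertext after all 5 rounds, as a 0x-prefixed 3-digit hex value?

s_0 = plaintext = 0x680
s_1 = Round(s_0, k_0) = 0x492
s_2 = Round(s_1, k_1) = 0x8A9
s_3 = Round(s_2, k_2) = 0xE31
s_4 = Round(s_3, k_3) = 0x098
s_5 = Round(s_4, k_4) = 0x288

0x288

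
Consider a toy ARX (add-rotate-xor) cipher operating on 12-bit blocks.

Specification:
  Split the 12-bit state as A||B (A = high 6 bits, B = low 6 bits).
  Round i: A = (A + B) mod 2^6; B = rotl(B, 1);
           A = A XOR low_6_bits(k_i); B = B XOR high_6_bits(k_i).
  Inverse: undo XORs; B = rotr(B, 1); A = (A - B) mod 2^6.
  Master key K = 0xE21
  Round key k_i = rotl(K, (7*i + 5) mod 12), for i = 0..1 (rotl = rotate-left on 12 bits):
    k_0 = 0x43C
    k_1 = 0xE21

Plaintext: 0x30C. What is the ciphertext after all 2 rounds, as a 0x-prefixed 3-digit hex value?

0x368

s_0 = plaintext = 0x30C
s_1 = Round(s_0, k_0) = 0x908
s_2 = Round(s_1, k_1) = 0x368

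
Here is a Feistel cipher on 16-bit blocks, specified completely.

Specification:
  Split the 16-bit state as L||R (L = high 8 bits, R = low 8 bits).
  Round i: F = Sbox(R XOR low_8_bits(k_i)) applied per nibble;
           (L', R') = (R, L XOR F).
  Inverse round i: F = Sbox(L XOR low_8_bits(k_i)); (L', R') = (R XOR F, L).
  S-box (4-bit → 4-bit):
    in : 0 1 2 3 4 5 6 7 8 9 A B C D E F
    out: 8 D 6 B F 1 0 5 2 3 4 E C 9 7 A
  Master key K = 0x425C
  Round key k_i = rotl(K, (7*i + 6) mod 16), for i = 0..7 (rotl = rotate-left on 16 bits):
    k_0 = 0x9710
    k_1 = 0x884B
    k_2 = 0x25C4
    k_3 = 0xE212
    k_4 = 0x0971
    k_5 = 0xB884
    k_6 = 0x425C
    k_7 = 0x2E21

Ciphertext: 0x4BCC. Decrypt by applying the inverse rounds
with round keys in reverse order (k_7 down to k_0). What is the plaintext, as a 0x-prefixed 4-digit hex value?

0xAA5E

s_0 = ciphertext = 0x4BCC
s_1 = InvRound(s_0, k_7) = 0xC84B
s_2 = InvRound(s_1, k_6) = 0x74C8
s_3 = InvRound(s_2, k_5) = 0x6074
s_4 = InvRound(s_3, k_4) = 0xA960
s_5 = InvRound(s_4, k_3) = 0x8EA9
s_6 = InvRound(s_5, k_2) = 0x5D8E
s_7 = InvRound(s_6, k_1) = 0x5E5D
s_8 = InvRound(s_7, k_0) = 0xAA5E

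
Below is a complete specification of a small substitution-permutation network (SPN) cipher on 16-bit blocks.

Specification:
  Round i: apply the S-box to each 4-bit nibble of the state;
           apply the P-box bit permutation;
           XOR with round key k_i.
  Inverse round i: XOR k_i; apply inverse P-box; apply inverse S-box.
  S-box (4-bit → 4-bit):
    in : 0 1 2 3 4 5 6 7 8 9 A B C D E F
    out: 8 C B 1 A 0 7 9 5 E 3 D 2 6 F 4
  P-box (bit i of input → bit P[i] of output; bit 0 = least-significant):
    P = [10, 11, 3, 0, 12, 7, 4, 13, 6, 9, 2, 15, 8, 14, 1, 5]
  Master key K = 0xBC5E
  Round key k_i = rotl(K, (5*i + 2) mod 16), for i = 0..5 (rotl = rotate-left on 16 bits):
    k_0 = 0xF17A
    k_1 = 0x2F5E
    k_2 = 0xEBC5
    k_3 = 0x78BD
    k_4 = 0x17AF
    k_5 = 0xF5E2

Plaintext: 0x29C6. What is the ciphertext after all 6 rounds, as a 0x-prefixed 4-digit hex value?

s_0 = plaintext = 0x29C6
s_1 = Round(s_0, k_0) = 0x3ED6
s_2 = Round(s_1, k_1) = 0xA082
s_3 = Round(s_2, k_2) = 0x36D4
s_4 = Round(s_3, k_3) = 0x7368
s_5 = Round(s_4, k_4) = 0x0257
s_6 = Round(s_5, k_5) = 0x7383

0x7383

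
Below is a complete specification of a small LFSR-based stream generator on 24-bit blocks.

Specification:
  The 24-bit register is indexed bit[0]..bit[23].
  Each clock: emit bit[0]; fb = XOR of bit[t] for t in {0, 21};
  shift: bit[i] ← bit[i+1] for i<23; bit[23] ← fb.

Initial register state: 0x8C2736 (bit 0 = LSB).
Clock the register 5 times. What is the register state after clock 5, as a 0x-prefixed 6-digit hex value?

0x146139

reg_0 = 0x8C2736
clock 1: out=0, reg = 0x46139B
clock 2: out=1, reg = 0xA309CD
clock 3: out=1, reg = 0x5184E6
clock 4: out=0, reg = 0x28C273
clock 5: out=1, reg = 0x146139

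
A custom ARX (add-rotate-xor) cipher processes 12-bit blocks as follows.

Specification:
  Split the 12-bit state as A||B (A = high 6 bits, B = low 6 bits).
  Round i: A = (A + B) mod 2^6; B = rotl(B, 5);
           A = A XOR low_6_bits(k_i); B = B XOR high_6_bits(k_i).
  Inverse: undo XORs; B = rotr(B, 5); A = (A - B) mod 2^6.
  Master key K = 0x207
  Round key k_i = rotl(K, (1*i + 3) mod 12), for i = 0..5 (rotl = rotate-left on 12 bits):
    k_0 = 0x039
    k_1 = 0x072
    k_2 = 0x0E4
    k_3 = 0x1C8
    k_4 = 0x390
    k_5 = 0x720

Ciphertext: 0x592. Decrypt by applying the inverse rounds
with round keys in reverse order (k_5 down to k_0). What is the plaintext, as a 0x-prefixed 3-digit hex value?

0xAA4

s_0 = ciphertext = 0x592
s_1 = InvRound(s_0, k_5) = 0x69C
s_2 = InvRound(s_1, k_4) = 0x9A4
s_3 = InvRound(s_2, k_3) = 0x9C7
s_4 = InvRound(s_3, k_2) = 0xEC8
s_5 = InvRound(s_4, k_1) = 0xDD2
s_6 = InvRound(s_5, k_0) = 0xAA4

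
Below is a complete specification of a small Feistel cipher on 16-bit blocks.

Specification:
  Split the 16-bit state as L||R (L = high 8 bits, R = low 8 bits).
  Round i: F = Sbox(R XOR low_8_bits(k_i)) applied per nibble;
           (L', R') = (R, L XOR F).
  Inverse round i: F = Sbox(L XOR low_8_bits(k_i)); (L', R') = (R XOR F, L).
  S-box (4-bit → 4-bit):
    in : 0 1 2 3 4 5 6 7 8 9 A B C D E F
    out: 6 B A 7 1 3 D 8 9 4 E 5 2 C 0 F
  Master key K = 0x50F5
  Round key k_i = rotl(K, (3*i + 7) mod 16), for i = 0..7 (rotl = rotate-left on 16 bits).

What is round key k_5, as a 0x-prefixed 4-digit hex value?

K = 0x50F5
k_0 = rotl(K, (3*0+7) mod 16) = rotl(K, 7) = 0x7AA8
k_1 = rotl(K, (3*1+7) mod 16) = rotl(K, 10) = 0xD543
k_2 = rotl(K, (3*2+7) mod 16) = rotl(K, 13) = 0xAA1E
k_3 = rotl(K, (3*3+7) mod 16) = rotl(K, 0) = 0x50F5
k_4 = rotl(K, (3*4+7) mod 16) = rotl(K, 3) = 0x87AA
k_5 = rotl(K, (3*5+7) mod 16) = rotl(K, 6) = 0x3D54

0x3D54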